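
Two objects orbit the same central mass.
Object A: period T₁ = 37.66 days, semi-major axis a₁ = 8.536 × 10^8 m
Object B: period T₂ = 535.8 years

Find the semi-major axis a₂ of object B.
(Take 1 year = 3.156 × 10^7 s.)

Convert to SI: T₁ = 37.66 days = 3.25382e+06 s; T₂ = 535.8 years = 1.69098e+10 s.
Kepler's third law: (T₁/T₂)² = (a₁/a₂)³ ⇒ a₂ = a₁ · (T₂/T₁)^(2/3).
T₂/T₁ = 1.69098e+10 / 3.25382e+06 = 5196.92.
a₂ = 8.536e+08 · (5196.92)^(2/3) m ≈ 2.561e+11 m = 2.561 × 10^11 m.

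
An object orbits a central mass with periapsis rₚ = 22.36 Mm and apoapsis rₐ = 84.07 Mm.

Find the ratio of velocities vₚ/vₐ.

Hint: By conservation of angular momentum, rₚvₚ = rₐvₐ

Convert to SI: rₚ = 22.36 Mm = 2.236e+07 m; rₐ = 84.07 Mm = 8.407e+07 m.
Conservation of angular momentum gives rₚvₚ = rₐvₐ, so vₚ/vₐ = rₐ/rₚ.
vₚ/vₐ = 8.407e+07 / 2.236e+07 ≈ 3.76.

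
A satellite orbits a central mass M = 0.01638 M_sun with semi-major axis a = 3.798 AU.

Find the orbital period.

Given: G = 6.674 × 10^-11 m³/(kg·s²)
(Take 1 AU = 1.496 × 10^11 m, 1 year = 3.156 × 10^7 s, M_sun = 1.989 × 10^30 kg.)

Convert to SI: a = 3.798 AU = 5.68181e+11 m; M = 0.01638 M_sun = 3.25798e+28 kg.
GM = G · M = 6.674e-11 · 3.25798e+28 = 2.17438e+18 m³/s².
Kepler's third law: T = 2π √(a³ / GM).
Substituting a = 5.68181e+11 m and GM = 2.17438e+18 m³/s²:
T = 2π √((5.68181e+11)³ / 2.17438e+18) s
T ≈ 1.825e+09 s = 57.82 years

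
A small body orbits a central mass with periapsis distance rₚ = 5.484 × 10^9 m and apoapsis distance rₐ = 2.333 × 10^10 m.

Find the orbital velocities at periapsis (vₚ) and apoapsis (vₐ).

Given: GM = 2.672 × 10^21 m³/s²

Use the vis-viva equation v² = GM(2/r − 1/a) with a = (rₚ + rₐ)/2 = (5.484e+09 + 2.333e+10)/2 = 1.4407e+10 m.
vₚ = √(GM · (2/rₚ − 1/a)) = √(2.672e+21 · (2/5.484e+09 − 1/1.4407e+10)) m/s ≈ 8.883e+05 m/s = 888.3 km/s.
vₐ = √(GM · (2/rₐ − 1/a)) = √(2.672e+21 · (2/2.333e+10 − 1/1.4407e+10)) m/s ≈ 2.088e+05 m/s = 208.8 km/s.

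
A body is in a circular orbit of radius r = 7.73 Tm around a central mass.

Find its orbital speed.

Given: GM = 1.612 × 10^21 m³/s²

Convert to SI: r = 7.73 Tm = 7.73e+12 m.
For a circular orbit, gravity supplies the centripetal force, so v = √(GM / r).
v = √(1.612e+21 / 7.73e+12) m/s ≈ 1.444e+04 m/s = 14.44 km/s.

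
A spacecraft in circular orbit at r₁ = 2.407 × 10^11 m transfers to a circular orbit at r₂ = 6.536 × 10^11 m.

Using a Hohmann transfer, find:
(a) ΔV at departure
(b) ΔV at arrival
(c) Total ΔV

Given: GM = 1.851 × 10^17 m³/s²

Transfer semi-major axis: a_t = (r₁ + r₂)/2 = (2.407e+11 + 6.536e+11)/2 = 4.4715e+11 m.
Circular speeds: v₁ = √(GM/r₁) = 876.93 m/s, v₂ = √(GM/r₂) = 532.166 m/s.
Transfer speeds (vis-viva v² = GM(2/r − 1/a_t)): v₁ᵗ = 1060.22 m/s, v₂ᵗ = 390.444 m/s.
(a) ΔV₁ = |v₁ᵗ − v₁| ≈ 183.3 m/s = 183.3 m/s.
(b) ΔV₂ = |v₂ − v₂ᵗ| ≈ 141.7 m/s = 141.7 m/s.
(c) ΔV_total = ΔV₁ + ΔV₂ ≈ 325 m/s = 325 m/s.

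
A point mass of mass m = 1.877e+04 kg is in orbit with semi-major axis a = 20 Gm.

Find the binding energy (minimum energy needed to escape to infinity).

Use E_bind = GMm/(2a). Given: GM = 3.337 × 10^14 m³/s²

Convert to SI: a = 20 Gm = 2e+10 m.
Total orbital energy is E = −GMm/(2a); binding energy is E_bind = −E = GMm/(2a).
E_bind = 3.337e+14 · 1.877e+04 / (2 · 2e+10) J ≈ 1.566e+08 J = 156.6 MJ.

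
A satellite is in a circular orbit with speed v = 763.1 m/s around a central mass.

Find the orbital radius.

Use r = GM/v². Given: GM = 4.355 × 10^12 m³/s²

For a circular orbit, v² = GM / r, so r = GM / v².
r = 4.355e+12 / (763.1)² m ≈ 7.479e+06 m = 7.479 Mm.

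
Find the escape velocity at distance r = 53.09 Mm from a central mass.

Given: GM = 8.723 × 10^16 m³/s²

Convert to SI: r = 53.09 Mm = 5.309e+07 m.
Escape velocity comes from setting total energy to zero: ½v² − GM/r = 0 ⇒ v_esc = √(2GM / r).
v_esc = √(2 · 8.723e+16 / 5.309e+07) m/s ≈ 5.732e+04 m/s = 57.32 km/s.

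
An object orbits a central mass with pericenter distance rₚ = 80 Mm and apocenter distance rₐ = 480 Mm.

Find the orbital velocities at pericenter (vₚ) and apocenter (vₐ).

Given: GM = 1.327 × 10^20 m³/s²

Convert to SI: rₚ = 80 Mm = 8e+07 m; rₐ = 480 Mm = 4.8e+08 m.
Use the vis-viva equation v² = GM(2/r − 1/a) with a = (rₚ + rₐ)/2 = (8e+07 + 4.8e+08)/2 = 2.8e+08 m.
vₚ = √(GM · (2/rₚ − 1/a)) = √(1.327e+20 · (2/8e+07 − 1/2.8e+08)) m/s ≈ 1.686e+06 m/s = 1686 km/s.
vₐ = √(GM · (2/rₐ − 1/a)) = √(1.327e+20 · (2/4.8e+08 − 1/2.8e+08)) m/s ≈ 2.81e+05 m/s = 281 km/s.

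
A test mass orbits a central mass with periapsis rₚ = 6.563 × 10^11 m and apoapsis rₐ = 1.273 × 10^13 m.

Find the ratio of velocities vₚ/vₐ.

Conservation of angular momentum gives rₚvₚ = rₐvₐ, so vₚ/vₐ = rₐ/rₚ.
vₚ/vₐ = 1.273e+13 / 6.563e+11 ≈ 19.4.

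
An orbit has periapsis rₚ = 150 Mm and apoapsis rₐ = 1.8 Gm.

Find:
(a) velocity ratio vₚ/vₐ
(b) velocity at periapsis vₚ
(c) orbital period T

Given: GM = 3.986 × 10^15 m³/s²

Convert to SI: rₚ = 150 Mm = 1.5e+08 m; rₐ = 1.8 Gm = 1.8e+09 m.
(a) Conservation of angular momentum (rₚvₚ = rₐvₐ) gives vₚ/vₐ = rₐ/rₚ = 1.8e+09/1.5e+08 ≈ 12
(b) With a = (rₚ + rₐ)/2 = 9.75e+08 m, vₚ = √(GM (2/rₚ − 1/a)) = √(3.986e+15 · (2/1.5e+08 − 1/9.75e+08)) m/s ≈ 7004 m/s
(c) With a = (rₚ + rₐ)/2 = 9.75e+08 m, T = 2π √(a³/GM) = 2π √((9.75e+08)³/3.986e+15) s ≈ 3.03e+06 s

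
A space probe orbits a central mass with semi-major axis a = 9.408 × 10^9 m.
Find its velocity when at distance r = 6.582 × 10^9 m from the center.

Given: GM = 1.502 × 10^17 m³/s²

Vis-viva: v = √(GM · (2/r − 1/a)).
2/r − 1/a = 2/6.582e+09 − 1/9.408e+09 = 1.97566e-10 m⁻¹.
v = √(1.502e+17 · 1.97566e-10) m/s ≈ 5447 m/s = 5.447 km/s.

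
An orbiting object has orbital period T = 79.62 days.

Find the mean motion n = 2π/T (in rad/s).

Convert to SI: T = 79.62 days = 6.87917e+06 s.
n = 2π / T.
n = 2π / 6.87917e+06 s ≈ 9.134e-07 rad/s.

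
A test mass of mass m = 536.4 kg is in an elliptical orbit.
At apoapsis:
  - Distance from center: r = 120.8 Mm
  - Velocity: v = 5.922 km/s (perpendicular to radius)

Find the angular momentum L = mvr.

Convert to SI: r = 120.8 Mm = 1.208e+08 m; v = 5.922 km/s = 5922 m/s.
Since v is perpendicular to r, L = m · v · r.
L = 536.4 · 5922 · 1.208e+08 kg·m²/s ≈ 3.837e+14 kg·m²/s.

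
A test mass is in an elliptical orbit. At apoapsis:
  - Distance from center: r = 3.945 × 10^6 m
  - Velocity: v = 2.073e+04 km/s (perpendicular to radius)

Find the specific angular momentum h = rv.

Convert to SI: v = 2.073e+04 km/s = 2.073e+07 m/s.
With v perpendicular to r, h = r · v.
h = 3.945e+06 · 2.073e+07 m²/s ≈ 8.178e+13 m²/s.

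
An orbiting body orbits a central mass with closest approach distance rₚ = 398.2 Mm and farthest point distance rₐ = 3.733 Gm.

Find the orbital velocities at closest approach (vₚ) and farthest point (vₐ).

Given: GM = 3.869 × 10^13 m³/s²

Convert to SI: rₚ = 398.2 Mm = 3.982e+08 m; rₐ = 3.733 Gm = 3.733e+09 m.
Use the vis-viva equation v² = GM(2/r − 1/a) with a = (rₚ + rₐ)/2 = (3.982e+08 + 3.733e+09)/2 = 2.0656e+09 m.
vₚ = √(GM · (2/rₚ − 1/a)) = √(3.869e+13 · (2/3.982e+08 − 1/2.0656e+09)) m/s ≈ 419 m/s = 419 m/s.
vₐ = √(GM · (2/rₐ − 1/a)) = √(3.869e+13 · (2/3.733e+09 − 1/2.0656e+09)) m/s ≈ 44.7 m/s = 44.7 m/s.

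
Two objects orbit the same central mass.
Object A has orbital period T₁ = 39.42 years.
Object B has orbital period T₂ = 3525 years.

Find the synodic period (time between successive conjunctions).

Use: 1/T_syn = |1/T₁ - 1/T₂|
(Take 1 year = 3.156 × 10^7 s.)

Convert to SI: T₁ = 39.42 years = 1.2441e+09 s; T₂ = 3525 years = 1.11249e+11 s.
T_syn = |T₁ · T₂ / (T₁ − T₂)|.
T_syn = |1.2441e+09 · 1.11249e+11 / (1.2441e+09 − 1.11249e+11)| s ≈ 1.258e+09 s = 39.87 years.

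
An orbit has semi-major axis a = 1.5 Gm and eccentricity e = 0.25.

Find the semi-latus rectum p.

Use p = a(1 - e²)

Convert to SI: a = 1.5 Gm = 1.5e+09 m.
p = a (1 − e²).
p = 1.5e+09 · (1 − (0.25)²) = 1.5e+09 · 0.9375 ≈ 1.406e+09 m = 1.406 Gm.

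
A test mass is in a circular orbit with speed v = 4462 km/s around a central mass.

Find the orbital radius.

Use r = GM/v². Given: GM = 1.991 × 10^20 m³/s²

Convert to SI: v = 4462 km/s = 4.462e+06 m/s.
For a circular orbit, v² = GM / r, so r = GM / v².
r = 1.991e+20 / (4.462e+06)² m ≈ 1e+07 m = 10 Mm.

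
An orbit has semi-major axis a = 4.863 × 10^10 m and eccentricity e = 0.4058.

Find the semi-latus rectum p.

p = a (1 − e²).
p = 4.863e+10 · (1 − (0.4058)²) = 4.863e+10 · 0.835326 ≈ 4.062e+10 m = 4.062 × 10^10 m.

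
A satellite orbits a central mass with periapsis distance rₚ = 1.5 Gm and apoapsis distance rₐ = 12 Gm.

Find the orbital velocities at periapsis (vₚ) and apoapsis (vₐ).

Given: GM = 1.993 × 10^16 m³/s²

Convert to SI: rₚ = 1.5 Gm = 1.5e+09 m; rₐ = 12 Gm = 1.2e+10 m.
Use the vis-viva equation v² = GM(2/r − 1/a) with a = (rₚ + rₐ)/2 = (1.5e+09 + 1.2e+10)/2 = 6.75e+09 m.
vₚ = √(GM · (2/rₚ − 1/a)) = √(1.993e+16 · (2/1.5e+09 − 1/6.75e+09)) m/s ≈ 4860 m/s = 4.86 km/s.
vₐ = √(GM · (2/rₐ − 1/a)) = √(1.993e+16 · (2/1.2e+10 − 1/6.75e+09)) m/s ≈ 607.5 m/s = 607.5 m/s.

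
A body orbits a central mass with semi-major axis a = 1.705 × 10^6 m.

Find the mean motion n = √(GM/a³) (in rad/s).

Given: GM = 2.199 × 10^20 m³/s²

n = √(GM / a³).
n = √(2.199e+20 / (1.705e+06)³) rad/s ≈ 6.661 rad/s.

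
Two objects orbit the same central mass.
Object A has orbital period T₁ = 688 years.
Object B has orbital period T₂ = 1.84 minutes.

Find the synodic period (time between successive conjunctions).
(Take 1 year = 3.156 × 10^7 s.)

Convert to SI: T₁ = 688 years = 2.17133e+10 s; T₂ = 1.84 minutes = 110.4 s.
T_syn = |T₁ · T₂ / (T₁ − T₂)|.
T_syn = |2.17133e+10 · 110.4 / (2.17133e+10 − 110.4)| s ≈ 110.4 s = 1.84 minutes.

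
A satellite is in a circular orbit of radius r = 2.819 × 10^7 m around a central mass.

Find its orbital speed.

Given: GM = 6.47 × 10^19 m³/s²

For a circular orbit, gravity supplies the centripetal force, so v = √(GM / r).
v = √(6.47e+19 / 2.819e+07) m/s ≈ 1.515e+06 m/s = 1515 km/s.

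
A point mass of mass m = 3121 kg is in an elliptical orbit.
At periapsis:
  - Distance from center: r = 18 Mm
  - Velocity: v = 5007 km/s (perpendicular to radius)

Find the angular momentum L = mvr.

Convert to SI: r = 18 Mm = 1.8e+07 m; v = 5007 km/s = 5.007e+06 m/s.
Since v is perpendicular to r, L = m · v · r.
L = 3121 · 5.007e+06 · 1.8e+07 kg·m²/s ≈ 2.813e+17 kg·m²/s.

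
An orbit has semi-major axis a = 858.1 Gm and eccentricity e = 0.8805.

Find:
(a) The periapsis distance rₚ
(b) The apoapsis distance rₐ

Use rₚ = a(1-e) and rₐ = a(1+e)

Convert to SI: a = 858.1 Gm = 8.581e+11 m.
(a) rₚ = a(1 − e) = 8.581e+11 · (1 − 0.8805) = 8.581e+11 · 0.1195 ≈ 1.025e+11 m = 102.5 Gm.
(b) rₐ = a(1 + e) = 8.581e+11 · (1 + 0.8805) = 8.581e+11 · 1.8805 ≈ 1.614e+12 m = 1.614 Tm.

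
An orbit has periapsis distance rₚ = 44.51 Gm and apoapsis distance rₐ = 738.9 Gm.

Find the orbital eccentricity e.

Convert to SI: rₚ = 44.51 Gm = 4.451e+10 m; rₐ = 738.9 Gm = 7.389e+11 m.
e = (rₐ − rₚ) / (rₐ + rₚ).
e = (7.389e+11 − 4.451e+10) / (7.389e+11 + 4.451e+10) = 6.9439e+11 / 7.8341e+11 ≈ 0.8864.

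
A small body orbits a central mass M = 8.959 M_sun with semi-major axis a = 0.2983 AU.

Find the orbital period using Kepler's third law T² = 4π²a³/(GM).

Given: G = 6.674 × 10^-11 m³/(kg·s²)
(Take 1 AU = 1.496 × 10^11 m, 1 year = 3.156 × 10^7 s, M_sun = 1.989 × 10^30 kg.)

Convert to SI: a = 0.2983 AU = 4.46257e+10 m; M = 8.959 M_sun = 1.78195e+31 kg.
GM = G · M = 6.674e-11 · 1.78195e+31 = 1.18927e+21 m³/s².
Kepler's third law: T = 2π √(a³ / GM).
Substituting a = 4.46257e+10 m and GM = 1.18927e+21 m³/s²:
T = 2π √((4.46257e+10)³ / 1.18927e+21) s
T ≈ 1.718e+06 s = 0.05442 years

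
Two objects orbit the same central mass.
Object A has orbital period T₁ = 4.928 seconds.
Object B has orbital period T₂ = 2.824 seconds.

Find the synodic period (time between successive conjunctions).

T_syn = |T₁ · T₂ / (T₁ − T₂)|.
T_syn = |4.928 · 2.824 / (4.928 − 2.824)| s ≈ 6.614 s = 6.614 seconds.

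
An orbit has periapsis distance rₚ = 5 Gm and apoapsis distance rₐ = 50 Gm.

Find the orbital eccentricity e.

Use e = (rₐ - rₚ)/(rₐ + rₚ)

Convert to SI: rₚ = 5 Gm = 5e+09 m; rₐ = 50 Gm = 5e+10 m.
e = (rₐ − rₚ) / (rₐ + rₚ).
e = (5e+10 − 5e+09) / (5e+10 + 5e+09) = 4.5e+10 / 5.5e+10 ≈ 0.8182.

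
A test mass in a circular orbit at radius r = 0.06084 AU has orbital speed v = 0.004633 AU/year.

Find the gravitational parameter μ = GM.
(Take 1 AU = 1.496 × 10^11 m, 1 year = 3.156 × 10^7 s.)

Convert to SI: r = 0.06084 AU = 9.10166e+09 m; v = 0.004633 AU/year = 21.9612 m/s.
For a circular orbit v² = GM/r, so GM = v² · r.
GM = (21.9612)² · 9.10166e+09 m³/s² ≈ 4.39e+12 m³/s² = 4.39 × 10^12 m³/s².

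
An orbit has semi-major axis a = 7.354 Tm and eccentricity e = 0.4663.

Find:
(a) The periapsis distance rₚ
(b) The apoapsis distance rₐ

Convert to SI: a = 7.354 Tm = 7.354e+12 m.
(a) rₚ = a(1 − e) = 7.354e+12 · (1 − 0.4663) = 7.354e+12 · 0.5337 ≈ 3.925e+12 m = 3.925 Tm.
(b) rₐ = a(1 + e) = 7.354e+12 · (1 + 0.4663) = 7.354e+12 · 1.4663 ≈ 1.078e+13 m = 10.78 Tm.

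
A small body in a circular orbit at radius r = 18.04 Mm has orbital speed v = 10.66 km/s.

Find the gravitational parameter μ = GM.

Convert to SI: r = 18.04 Mm = 1.804e+07 m; v = 10.66 km/s = 10660 m/s.
For a circular orbit v² = GM/r, so GM = v² · r.
GM = (10660)² · 1.804e+07 m³/s² ≈ 2.05e+15 m³/s² = 2.05 × 10^15 m³/s².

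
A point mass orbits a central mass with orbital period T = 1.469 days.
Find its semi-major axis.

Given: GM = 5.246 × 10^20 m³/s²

Convert to SI: T = 1.469 days = 126922 s.
Invert Kepler's third law: a = (GM · T² / (4π²))^(1/3).
Substituting T = 126922 s and GM = 5.246e+20 m³/s²:
a = (5.246e+20 · (126922)² / (4π²))^(1/3) m
a ≈ 5.982e+09 m = 5.982 Gm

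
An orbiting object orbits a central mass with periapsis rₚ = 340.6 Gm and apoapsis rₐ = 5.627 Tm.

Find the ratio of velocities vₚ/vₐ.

Convert to SI: rₚ = 340.6 Gm = 3.406e+11 m; rₐ = 5.627 Tm = 5.627e+12 m.
Conservation of angular momentum gives rₚvₚ = rₐvₐ, so vₚ/vₐ = rₐ/rₚ.
vₚ/vₐ = 5.627e+12 / 3.406e+11 ≈ 16.52.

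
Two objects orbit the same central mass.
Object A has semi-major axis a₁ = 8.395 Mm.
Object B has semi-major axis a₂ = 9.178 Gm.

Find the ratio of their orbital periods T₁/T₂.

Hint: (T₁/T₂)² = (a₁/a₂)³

Convert to SI: a₁ = 8.395 Mm = 8.395e+06 m; a₂ = 9.178 Gm = 9.178e+09 m.
From Kepler's third law, (T₁/T₂)² = (a₁/a₂)³, so T₁/T₂ = (a₁/a₂)^(3/2).
a₁/a₂ = 8.395e+06 / 9.178e+09 = 0.000914687.
T₁/T₂ = (0.000914687)^(3/2) ≈ 2.766e-05.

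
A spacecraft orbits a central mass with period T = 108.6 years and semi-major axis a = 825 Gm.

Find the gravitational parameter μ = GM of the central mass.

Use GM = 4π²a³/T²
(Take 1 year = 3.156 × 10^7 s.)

Convert to SI: T = 108.6 years = 3.42742e+09 s; a = 825 Gm = 8.25e+11 m.
GM = 4π² · a³ / T².
GM = 4π² · (8.25e+11)³ / (3.42742e+09)² m³/s² ≈ 1.887e+18 m³/s² = 1.887 × 10^18 m³/s².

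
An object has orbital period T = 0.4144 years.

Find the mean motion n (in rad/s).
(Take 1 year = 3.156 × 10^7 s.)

Convert to SI: T = 0.4144 years = 1.30785e+07 s.
n = 2π / T.
n = 2π / 1.30785e+07 s ≈ 4.804e-07 rad/s.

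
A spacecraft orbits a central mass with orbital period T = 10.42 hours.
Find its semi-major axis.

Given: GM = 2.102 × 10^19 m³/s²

Convert to SI: T = 10.42 hours = 37512 s.
Invert Kepler's third law: a = (GM · T² / (4π²))^(1/3).
Substituting T = 37512 s and GM = 2.102e+19 m³/s²:
a = (2.102e+19 · (37512)² / (4π²))^(1/3) m
a ≈ 9.082e+08 m = 908.2 Mm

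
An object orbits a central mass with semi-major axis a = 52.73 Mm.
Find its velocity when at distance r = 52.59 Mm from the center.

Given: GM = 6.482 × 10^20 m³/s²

Convert to SI: a = 52.73 Mm = 5.273e+07 m; r = 52.59 Mm = 5.259e+07 m.
Vis-viva: v = √(GM · (2/r − 1/a)).
2/r − 1/a = 2/5.259e+07 − 1/5.273e+07 = 1.90655e-08 m⁻¹.
v = √(6.482e+20 · 1.90655e-08) m/s ≈ 3.515e+06 m/s = 3515 km/s.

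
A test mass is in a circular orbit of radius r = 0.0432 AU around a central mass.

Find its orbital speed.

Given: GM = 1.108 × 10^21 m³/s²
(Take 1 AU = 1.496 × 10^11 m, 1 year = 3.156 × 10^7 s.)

Convert to SI: r = 0.0432 AU = 6.46272e+09 m.
For a circular orbit, gravity supplies the centripetal force, so v = √(GM / r).
v = √(1.108e+21 / 6.46272e+09) m/s ≈ 4.141e+05 m/s = 87.35 AU/year.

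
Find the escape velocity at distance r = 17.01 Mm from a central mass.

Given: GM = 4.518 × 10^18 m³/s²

Convert to SI: r = 17.01 Mm = 1.701e+07 m.
Escape velocity comes from setting total energy to zero: ½v² − GM/r = 0 ⇒ v_esc = √(2GM / r).
v_esc = √(2 · 4.518e+18 / 1.701e+07) m/s ≈ 7.288e+05 m/s = 728.8 km/s.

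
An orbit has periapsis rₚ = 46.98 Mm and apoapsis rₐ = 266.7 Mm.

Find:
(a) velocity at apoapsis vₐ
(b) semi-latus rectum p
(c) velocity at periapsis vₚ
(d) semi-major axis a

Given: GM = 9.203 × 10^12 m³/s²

Convert to SI: rₚ = 46.98 Mm = 4.698e+07 m; rₐ = 266.7 Mm = 2.667e+08 m.
(a) With a = (rₚ + rₐ)/2 = 1.5684e+08 m, vₐ = √(GM (2/rₐ − 1/a)) = √(9.203e+12 · (2/2.667e+08 − 1/1.5684e+08)) m/s ≈ 101.7 m/s
(b) From a = (rₚ + rₐ)/2 = 1.5684e+08 m and e = (rₐ − rₚ)/(rₐ + rₚ) = 0.700459, p = a(1 − e²) = 1.5684e+08 · (1 − (0.700459)²) ≈ 7.989e+07 m
(c) With a = (rₚ + rₐ)/2 = 1.5684e+08 m, vₚ = √(GM (2/rₚ − 1/a)) = √(9.203e+12 · (2/4.698e+07 − 1/1.5684e+08)) m/s ≈ 577.2 m/s
(d) a = (rₚ + rₐ)/2 = (4.698e+07 + 2.667e+08)/2 ≈ 1.568e+08 m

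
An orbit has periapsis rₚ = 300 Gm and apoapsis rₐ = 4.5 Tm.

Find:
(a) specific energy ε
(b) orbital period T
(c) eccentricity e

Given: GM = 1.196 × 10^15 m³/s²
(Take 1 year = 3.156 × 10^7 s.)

Convert to SI: rₚ = 300 Gm = 3e+11 m; rₐ = 4.5 Tm = 4.5e+12 m.
(a) With a = (rₚ + rₐ)/2 = 2.4e+12 m, ε = −GM/(2a) = −1.196e+15/(2 · 2.4e+12) J/kg ≈ -249.2 J/kg
(b) With a = (rₚ + rₐ)/2 = 2.4e+12 m, T = 2π √(a³/GM) = 2π √((2.4e+12)³/1.196e+15) s ≈ 6.755e+11 s
(c) e = (rₐ − rₚ)/(rₐ + rₚ) = (4.5e+12 − 3e+11)/(4.5e+12 + 3e+11) ≈ 0.875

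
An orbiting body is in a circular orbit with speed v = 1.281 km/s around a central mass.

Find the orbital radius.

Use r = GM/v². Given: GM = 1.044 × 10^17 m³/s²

Convert to SI: v = 1.281 km/s = 1281 m/s.
For a circular orbit, v² = GM / r, so r = GM / v².
r = 1.044e+17 / (1281)² m ≈ 6.362e+10 m = 6.362 × 10^10 m.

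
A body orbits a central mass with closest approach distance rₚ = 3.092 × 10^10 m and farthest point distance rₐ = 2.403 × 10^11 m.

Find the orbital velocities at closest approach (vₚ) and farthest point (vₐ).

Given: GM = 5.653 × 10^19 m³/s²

Use the vis-viva equation v² = GM(2/r − 1/a) with a = (rₚ + rₐ)/2 = (3.092e+10 + 2.403e+11)/2 = 1.3561e+11 m.
vₚ = √(GM · (2/rₚ − 1/a)) = √(5.653e+19 · (2/3.092e+10 − 1/1.3561e+11)) m/s ≈ 5.692e+04 m/s = 56.92 km/s.
vₐ = √(GM · (2/rₐ − 1/a)) = √(5.653e+19 · (2/2.403e+11 − 1/1.3561e+11)) m/s ≈ 7324 m/s = 7.324 km/s.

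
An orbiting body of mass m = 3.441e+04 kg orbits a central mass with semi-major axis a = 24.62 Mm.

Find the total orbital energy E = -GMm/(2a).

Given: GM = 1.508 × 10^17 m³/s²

Convert to SI: a = 24.62 Mm = 2.462e+07 m.
E = −GMm / (2a).
E = −1.508e+17 · 3.441e+04 / (2 · 2.462e+07) J ≈ -1.054e+14 J = -105.4 TJ.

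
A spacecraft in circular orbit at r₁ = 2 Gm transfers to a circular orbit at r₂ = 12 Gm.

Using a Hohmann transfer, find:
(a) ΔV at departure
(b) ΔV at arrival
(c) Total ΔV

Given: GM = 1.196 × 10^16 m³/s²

Convert to SI: r₁ = 2 Gm = 2e+09 m; r₂ = 12 Gm = 1.2e+10 m.
Transfer semi-major axis: a_t = (r₁ + r₂)/2 = (2e+09 + 1.2e+10)/2 = 7e+09 m.
Circular speeds: v₁ = √(GM/r₁) = 2445.4 m/s, v₂ = √(GM/r₂) = 998.332 m/s.
Transfer speeds (vis-viva v² = GM(2/r − 1/a_t)): v₁ᵗ = 3201.79 m/s, v₂ᵗ = 533.631 m/s.
(a) ΔV₁ = |v₁ᵗ − v₁| ≈ 756.4 m/s = 756.4 m/s.
(b) ΔV₂ = |v₂ − v₂ᵗ| ≈ 464.7 m/s = 464.7 m/s.
(c) ΔV_total = ΔV₁ + ΔV₂ ≈ 1221 m/s = 1.221 km/s.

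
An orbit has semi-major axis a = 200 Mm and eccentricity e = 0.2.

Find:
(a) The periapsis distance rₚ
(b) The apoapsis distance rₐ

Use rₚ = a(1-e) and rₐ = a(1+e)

Convert to SI: a = 200 Mm = 2e+08 m.
(a) rₚ = a(1 − e) = 2e+08 · (1 − 0.2) = 2e+08 · 0.8 ≈ 1.6e+08 m = 160 Mm.
(b) rₐ = a(1 + e) = 2e+08 · (1 + 0.2) = 2e+08 · 1.2 ≈ 2.4e+08 m = 240 Mm.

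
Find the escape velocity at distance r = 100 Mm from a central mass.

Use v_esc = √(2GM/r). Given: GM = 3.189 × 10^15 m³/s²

Convert to SI: r = 100 Mm = 1e+08 m.
Escape velocity comes from setting total energy to zero: ½v² − GM/r = 0 ⇒ v_esc = √(2GM / r).
v_esc = √(2 · 3.189e+15 / 1e+08) m/s ≈ 7986 m/s = 7.986 km/s.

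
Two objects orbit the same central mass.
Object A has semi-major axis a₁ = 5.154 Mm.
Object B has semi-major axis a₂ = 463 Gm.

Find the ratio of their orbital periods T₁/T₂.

Convert to SI: a₁ = 5.154 Mm = 5.154e+06 m; a₂ = 463 Gm = 4.63e+11 m.
From Kepler's third law, (T₁/T₂)² = (a₁/a₂)³, so T₁/T₂ = (a₁/a₂)^(3/2).
a₁/a₂ = 5.154e+06 / 4.63e+11 = 1.11317e-05.
T₁/T₂ = (1.11317e-05)^(3/2) ≈ 3.714e-08.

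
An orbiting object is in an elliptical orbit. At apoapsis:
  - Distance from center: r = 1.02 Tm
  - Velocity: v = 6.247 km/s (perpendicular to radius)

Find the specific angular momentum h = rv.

Convert to SI: r = 1.02 Tm = 1.02e+12 m; v = 6.247 km/s = 6247 m/s.
With v perpendicular to r, h = r · v.
h = 1.02e+12 · 6247 m²/s ≈ 6.372e+15 m²/s.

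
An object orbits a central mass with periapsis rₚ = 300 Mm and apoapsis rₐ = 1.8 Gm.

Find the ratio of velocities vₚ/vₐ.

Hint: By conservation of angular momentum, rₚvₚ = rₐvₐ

Convert to SI: rₚ = 300 Mm = 3e+08 m; rₐ = 1.8 Gm = 1.8e+09 m.
Conservation of angular momentum gives rₚvₚ = rₐvₐ, so vₚ/vₐ = rₐ/rₚ.
vₚ/vₐ = 1.8e+09 / 3e+08 ≈ 6.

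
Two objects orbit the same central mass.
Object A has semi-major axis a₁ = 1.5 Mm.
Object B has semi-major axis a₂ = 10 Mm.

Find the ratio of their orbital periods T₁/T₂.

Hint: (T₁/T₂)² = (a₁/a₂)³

Convert to SI: a₁ = 1.5 Mm = 1.5e+06 m; a₂ = 10 Mm = 1e+07 m.
From Kepler's third law, (T₁/T₂)² = (a₁/a₂)³, so T₁/T₂ = (a₁/a₂)^(3/2).
a₁/a₂ = 1.5e+06 / 1e+07 = 0.15.
T₁/T₂ = (0.15)^(3/2) ≈ 0.05809.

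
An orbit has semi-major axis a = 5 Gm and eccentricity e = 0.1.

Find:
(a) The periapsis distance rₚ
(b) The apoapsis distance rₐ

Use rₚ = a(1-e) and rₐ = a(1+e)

Convert to SI: a = 5 Gm = 5e+09 m.
(a) rₚ = a(1 − e) = 5e+09 · (1 − 0.1) = 5e+09 · 0.9 ≈ 4.5e+09 m = 4.5 Gm.
(b) rₐ = a(1 + e) = 5e+09 · (1 + 0.1) = 5e+09 · 1.1 ≈ 5.5e+09 m = 5.5 Gm.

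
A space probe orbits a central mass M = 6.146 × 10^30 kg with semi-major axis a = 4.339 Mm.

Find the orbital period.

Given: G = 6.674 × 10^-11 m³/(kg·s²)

Convert to SI: a = 4.339 Mm = 4.339e+06 m.
GM = G · M = 6.674e-11 · 6.146e+30 = 4.10184e+20 m³/s².
Kepler's third law: T = 2π √(a³ / GM).
Substituting a = 4.339e+06 m and GM = 4.10184e+20 m³/s²:
T = 2π √((4.339e+06)³ / 4.10184e+20) s
T ≈ 2.804 s = 2.804 seconds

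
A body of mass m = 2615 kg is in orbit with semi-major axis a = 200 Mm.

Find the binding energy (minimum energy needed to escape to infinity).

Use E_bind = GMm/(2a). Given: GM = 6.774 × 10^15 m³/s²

Convert to SI: a = 200 Mm = 2e+08 m.
Total orbital energy is E = −GMm/(2a); binding energy is E_bind = −E = GMm/(2a).
E_bind = 6.774e+15 · 2615 / (2 · 2e+08) J ≈ 4.429e+10 J = 44.29 GJ.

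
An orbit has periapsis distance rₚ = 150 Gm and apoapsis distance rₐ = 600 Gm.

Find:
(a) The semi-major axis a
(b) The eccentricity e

Convert to SI: rₚ = 150 Gm = 1.5e+11 m; rₐ = 600 Gm = 6e+11 m.
(a) a = (rₚ + rₐ) / 2 = (1.5e+11 + 6e+11) / 2 ≈ 3.75e+11 m = 375 Gm.
(b) e = (rₐ − rₚ) / (rₐ + rₚ) = (6e+11 − 1.5e+11) / (6e+11 + 1.5e+11) ≈ 0.6.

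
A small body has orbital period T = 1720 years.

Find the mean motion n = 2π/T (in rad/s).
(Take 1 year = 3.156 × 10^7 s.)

Convert to SI: T = 1720 years = 5.42832e+10 s.
n = 2π / T.
n = 2π / 5.42832e+10 s ≈ 1.157e-10 rad/s.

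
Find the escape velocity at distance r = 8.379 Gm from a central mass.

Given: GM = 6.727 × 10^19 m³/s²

Convert to SI: r = 8.379 Gm = 8.379e+09 m.
Escape velocity comes from setting total energy to zero: ½v² − GM/r = 0 ⇒ v_esc = √(2GM / r).
v_esc = √(2 · 6.727e+19 / 8.379e+09) m/s ≈ 1.267e+05 m/s = 126.7 km/s.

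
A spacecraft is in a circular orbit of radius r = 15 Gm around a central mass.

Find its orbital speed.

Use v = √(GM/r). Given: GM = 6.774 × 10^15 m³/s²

Convert to SI: r = 15 Gm = 1.5e+10 m.
For a circular orbit, gravity supplies the centripetal force, so v = √(GM / r).
v = √(6.774e+15 / 1.5e+10) m/s ≈ 672 m/s = 672 m/s.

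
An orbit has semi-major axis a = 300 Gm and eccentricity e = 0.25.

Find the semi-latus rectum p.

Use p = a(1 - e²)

Convert to SI: a = 300 Gm = 3e+11 m.
p = a (1 − e²).
p = 3e+11 · (1 − (0.25)²) = 3e+11 · 0.9375 ≈ 2.812e+11 m = 281.2 Gm.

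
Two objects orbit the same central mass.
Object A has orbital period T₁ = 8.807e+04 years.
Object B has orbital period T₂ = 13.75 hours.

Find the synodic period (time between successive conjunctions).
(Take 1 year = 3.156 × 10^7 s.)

Convert to SI: T₁ = 8.807e+04 years = 2.77949e+12 s; T₂ = 13.75 hours = 49500 s.
T_syn = |T₁ · T₂ / (T₁ − T₂)|.
T_syn = |2.77949e+12 · 49500 / (2.77949e+12 − 49500)| s ≈ 4.95e+04 s = 13.75 hours.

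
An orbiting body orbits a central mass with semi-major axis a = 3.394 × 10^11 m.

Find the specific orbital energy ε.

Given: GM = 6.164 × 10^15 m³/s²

ε = −GM / (2a).
ε = −6.164e+15 / (2 · 3.394e+11) J/kg ≈ -9081 J/kg = -9.081 kJ/kg.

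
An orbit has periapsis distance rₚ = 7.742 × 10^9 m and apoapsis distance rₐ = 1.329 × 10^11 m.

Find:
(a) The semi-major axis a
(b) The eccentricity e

(a) a = (rₚ + rₐ) / 2 = (7.742e+09 + 1.329e+11) / 2 ≈ 7.032e+10 m = 7.032 × 10^10 m.
(b) e = (rₐ − rₚ) / (rₐ + rₚ) = (1.329e+11 − 7.742e+09) / (1.329e+11 + 7.742e+09) ≈ 0.8899.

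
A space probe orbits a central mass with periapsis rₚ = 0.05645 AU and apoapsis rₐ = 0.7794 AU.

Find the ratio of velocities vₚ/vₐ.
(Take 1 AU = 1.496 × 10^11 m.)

Convert to SI: rₚ = 0.05645 AU = 8.44492e+09 m; rₐ = 0.7794 AU = 1.16598e+11 m.
Conservation of angular momentum gives rₚvₚ = rₐvₐ, so vₚ/vₐ = rₐ/rₚ.
vₚ/vₐ = 1.16598e+11 / 8.44492e+09 ≈ 13.81.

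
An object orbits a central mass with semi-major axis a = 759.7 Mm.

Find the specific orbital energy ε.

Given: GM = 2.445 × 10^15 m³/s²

Convert to SI: a = 759.7 Mm = 7.597e+08 m.
ε = −GM / (2a).
ε = −2.445e+15 / (2 · 7.597e+08) J/kg ≈ -1.609e+06 J/kg = -1.609 MJ/kg.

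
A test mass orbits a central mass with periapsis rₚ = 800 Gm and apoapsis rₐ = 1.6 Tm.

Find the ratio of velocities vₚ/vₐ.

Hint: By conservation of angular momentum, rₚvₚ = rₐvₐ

Convert to SI: rₚ = 800 Gm = 8e+11 m; rₐ = 1.6 Tm = 1.6e+12 m.
Conservation of angular momentum gives rₚvₚ = rₐvₐ, so vₚ/vₐ = rₐ/rₚ.
vₚ/vₐ = 1.6e+12 / 8e+11 ≈ 2.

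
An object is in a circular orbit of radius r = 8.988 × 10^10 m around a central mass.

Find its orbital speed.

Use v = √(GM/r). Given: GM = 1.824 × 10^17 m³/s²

For a circular orbit, gravity supplies the centripetal force, so v = √(GM / r).
v = √(1.824e+17 / 8.988e+10) m/s ≈ 1425 m/s = 1.425 km/s.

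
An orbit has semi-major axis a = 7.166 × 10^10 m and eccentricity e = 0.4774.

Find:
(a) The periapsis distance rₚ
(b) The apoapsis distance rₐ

(a) rₚ = a(1 − e) = 7.166e+10 · (1 − 0.4774) = 7.166e+10 · 0.5226 ≈ 3.745e+10 m = 3.745 × 10^10 m.
(b) rₐ = a(1 + e) = 7.166e+10 · (1 + 0.4774) = 7.166e+10 · 1.4774 ≈ 1.059e+11 m = 1.059 × 10^11 m.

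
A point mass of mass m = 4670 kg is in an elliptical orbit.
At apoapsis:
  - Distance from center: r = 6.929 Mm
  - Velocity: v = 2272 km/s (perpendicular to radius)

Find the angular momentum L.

Convert to SI: r = 6.929 Mm = 6.929e+06 m; v = 2272 km/s = 2.272e+06 m/s.
Since v is perpendicular to r, L = m · v · r.
L = 4670 · 2.272e+06 · 6.929e+06 kg·m²/s ≈ 7.352e+16 kg·m²/s.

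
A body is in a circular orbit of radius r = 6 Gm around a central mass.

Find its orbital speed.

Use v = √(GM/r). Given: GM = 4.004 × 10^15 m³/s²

Convert to SI: r = 6 Gm = 6e+09 m.
For a circular orbit, gravity supplies the centripetal force, so v = √(GM / r).
v = √(4.004e+15 / 6e+09) m/s ≈ 816.9 m/s = 816.9 m/s.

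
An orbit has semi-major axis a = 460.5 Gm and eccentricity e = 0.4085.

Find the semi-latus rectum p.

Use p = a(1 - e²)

Convert to SI: a = 460.5 Gm = 4.605e+11 m.
p = a (1 − e²).
p = 4.605e+11 · (1 − (0.4085)²) = 4.605e+11 · 0.833128 ≈ 3.837e+11 m = 383.7 Gm.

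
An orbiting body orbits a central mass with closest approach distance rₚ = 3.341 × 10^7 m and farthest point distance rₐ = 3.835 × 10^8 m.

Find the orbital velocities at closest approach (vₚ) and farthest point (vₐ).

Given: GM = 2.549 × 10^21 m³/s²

Use the vis-viva equation v² = GM(2/r − 1/a) with a = (rₚ + rₐ)/2 = (3.341e+07 + 3.835e+08)/2 = 2.08455e+08 m.
vₚ = √(GM · (2/rₚ − 1/a)) = √(2.549e+21 · (2/3.341e+07 − 1/2.08455e+08)) m/s ≈ 1.185e+07 m/s = 1.185e+04 km/s.
vₐ = √(GM · (2/rₐ − 1/a)) = √(2.549e+21 · (2/3.835e+08 − 1/2.08455e+08)) m/s ≈ 1.032e+06 m/s = 1032 km/s.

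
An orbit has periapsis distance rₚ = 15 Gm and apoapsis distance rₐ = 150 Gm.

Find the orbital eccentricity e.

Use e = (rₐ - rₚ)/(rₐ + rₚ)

Convert to SI: rₚ = 15 Gm = 1.5e+10 m; rₐ = 150 Gm = 1.5e+11 m.
e = (rₐ − rₚ) / (rₐ + rₚ).
e = (1.5e+11 − 1.5e+10) / (1.5e+11 + 1.5e+10) = 1.35e+11 / 1.65e+11 ≈ 0.8182.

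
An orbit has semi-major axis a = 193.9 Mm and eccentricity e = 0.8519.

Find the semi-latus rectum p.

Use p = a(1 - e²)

Convert to SI: a = 193.9 Mm = 1.939e+08 m.
p = a (1 − e²).
p = 1.939e+08 · (1 − (0.8519)²) = 1.939e+08 · 0.274266 ≈ 5.318e+07 m = 53.18 Mm.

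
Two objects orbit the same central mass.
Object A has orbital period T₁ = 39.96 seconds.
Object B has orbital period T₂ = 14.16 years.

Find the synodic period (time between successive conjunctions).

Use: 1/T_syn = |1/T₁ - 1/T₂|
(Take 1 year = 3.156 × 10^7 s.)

Convert to SI: T₂ = 14.16 years = 4.4689e+08 s.
T_syn = |T₁ · T₂ / (T₁ − T₂)|.
T_syn = |39.96 · 4.4689e+08 / (39.96 − 4.4689e+08)| s ≈ 39.96 s = 39.96 seconds.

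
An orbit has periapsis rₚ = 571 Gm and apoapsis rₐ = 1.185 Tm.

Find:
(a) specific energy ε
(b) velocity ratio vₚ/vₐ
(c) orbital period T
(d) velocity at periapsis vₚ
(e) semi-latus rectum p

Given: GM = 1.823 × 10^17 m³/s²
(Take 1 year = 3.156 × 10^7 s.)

Convert to SI: rₚ = 571 Gm = 5.71e+11 m; rₐ = 1.185 Tm = 1.185e+12 m.
(a) With a = (rₚ + rₐ)/2 = 8.78e+11 m, ε = −GM/(2a) = −1.823e+17/(2 · 8.78e+11) J/kg ≈ -1.038e+05 J/kg
(b) Conservation of angular momentum (rₚvₚ = rₐvₐ) gives vₚ/vₐ = rₐ/rₚ = 1.185e+12/5.71e+11 ≈ 2.075
(c) With a = (rₚ + rₐ)/2 = 8.78e+11 m, T = 2π √(a³/GM) = 2π √((8.78e+11)³/1.823e+17) s ≈ 1.211e+10 s
(d) With a = (rₚ + rₐ)/2 = 8.78e+11 m, vₚ = √(GM (2/rₚ − 1/a)) = √(1.823e+17 · (2/5.71e+11 − 1/8.78e+11)) m/s ≈ 656.4 m/s
(e) From a = (rₚ + rₐ)/2 = 8.78e+11 m and e = (rₐ − rₚ)/(rₐ + rₚ) = 0.349658, p = a(1 − e²) = 8.78e+11 · (1 − (0.349658)²) ≈ 7.707e+11 m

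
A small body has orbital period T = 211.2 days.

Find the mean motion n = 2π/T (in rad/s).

Convert to SI: T = 211.2 days = 1.82477e+07 s.
n = 2π / T.
n = 2π / 1.82477e+07 s ≈ 3.443e-07 rad/s.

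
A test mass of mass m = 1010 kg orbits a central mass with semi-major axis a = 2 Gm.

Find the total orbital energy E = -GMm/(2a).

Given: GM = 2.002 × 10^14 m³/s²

Convert to SI: a = 2 Gm = 2e+09 m.
E = −GMm / (2a).
E = −2.002e+14 · 1010 / (2 · 2e+09) J ≈ -5.055e+07 J = -50.55 MJ.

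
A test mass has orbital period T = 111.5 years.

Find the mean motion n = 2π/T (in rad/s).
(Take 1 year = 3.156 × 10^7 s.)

Convert to SI: T = 111.5 years = 3.51894e+09 s.
n = 2π / T.
n = 2π / 3.51894e+09 s ≈ 1.786e-09 rad/s.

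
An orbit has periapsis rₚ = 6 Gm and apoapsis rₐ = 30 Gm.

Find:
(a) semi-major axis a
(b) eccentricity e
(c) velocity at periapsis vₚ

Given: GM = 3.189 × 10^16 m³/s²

Convert to SI: rₚ = 6 Gm = 6e+09 m; rₐ = 30 Gm = 3e+10 m.
(a) a = (rₚ + rₐ)/2 = (6e+09 + 3e+10)/2 ≈ 1.8e+10 m
(b) e = (rₐ − rₚ)/(rₐ + rₚ) = (3e+10 − 6e+09)/(3e+10 + 6e+09) ≈ 0.6667
(c) With a = (rₚ + rₐ)/2 = 1.8e+10 m, vₚ = √(GM (2/rₚ − 1/a)) = √(3.189e+16 · (2/6e+09 − 1/1.8e+10)) m/s ≈ 2976 m/s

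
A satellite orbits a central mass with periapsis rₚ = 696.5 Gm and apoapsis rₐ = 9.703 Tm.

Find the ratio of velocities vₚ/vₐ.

Convert to SI: rₚ = 696.5 Gm = 6.965e+11 m; rₐ = 9.703 Tm = 9.703e+12 m.
Conservation of angular momentum gives rₚvₚ = rₐvₐ, so vₚ/vₐ = rₐ/rₚ.
vₚ/vₐ = 9.703e+12 / 6.965e+11 ≈ 13.93.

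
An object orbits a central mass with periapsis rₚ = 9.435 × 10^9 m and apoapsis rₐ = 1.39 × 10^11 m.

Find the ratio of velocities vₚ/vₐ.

Conservation of angular momentum gives rₚvₚ = rₐvₐ, so vₚ/vₐ = rₐ/rₚ.
vₚ/vₐ = 1.39e+11 / 9.435e+09 ≈ 14.73.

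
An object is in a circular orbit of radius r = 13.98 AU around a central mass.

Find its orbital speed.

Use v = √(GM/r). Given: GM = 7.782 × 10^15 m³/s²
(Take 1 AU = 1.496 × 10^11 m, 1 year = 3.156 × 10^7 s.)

Convert to SI: r = 13.98 AU = 2.09141e+12 m.
For a circular orbit, gravity supplies the centripetal force, so v = √(GM / r).
v = √(7.782e+15 / 2.09141e+12) m/s ≈ 61 m/s = 0.01287 AU/year.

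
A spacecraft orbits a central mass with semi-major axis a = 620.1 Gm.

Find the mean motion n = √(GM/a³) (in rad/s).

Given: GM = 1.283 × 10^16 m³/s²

Convert to SI: a = 620.1 Gm = 6.201e+11 m.
n = √(GM / a³).
n = √(1.283e+16 / (6.201e+11)³) rad/s ≈ 2.32e-10 rad/s.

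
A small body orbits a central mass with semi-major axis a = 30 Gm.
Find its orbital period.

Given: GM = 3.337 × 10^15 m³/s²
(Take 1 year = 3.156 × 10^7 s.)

Convert to SI: a = 30 Gm = 3e+10 m.
Kepler's third law: T = 2π √(a³ / GM).
Substituting a = 3e+10 m and GM = 3.337e+15 m³/s²:
T = 2π √((3e+10)³ / 3.337e+15) s
T ≈ 5.652e+08 s = 17.91 years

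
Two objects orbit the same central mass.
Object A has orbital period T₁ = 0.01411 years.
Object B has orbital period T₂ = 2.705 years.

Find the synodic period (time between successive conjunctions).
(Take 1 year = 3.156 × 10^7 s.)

Convert to SI: T₁ = 0.01411 years = 445312 s; T₂ = 2.705 years = 8.53698e+07 s.
T_syn = |T₁ · T₂ / (T₁ − T₂)|.
T_syn = |445312 · 8.53698e+07 / (445312 − 8.53698e+07)| s ≈ 4.476e+05 s = 0.01418 years.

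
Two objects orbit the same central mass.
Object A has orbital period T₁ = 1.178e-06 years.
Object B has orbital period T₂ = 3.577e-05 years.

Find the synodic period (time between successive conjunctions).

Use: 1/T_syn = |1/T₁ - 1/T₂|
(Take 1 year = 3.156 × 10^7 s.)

Convert to SI: T₁ = 1.178e-06 years = 37.1777 s; T₂ = 3.577e-05 years = 1128.9 s.
T_syn = |T₁ · T₂ / (T₁ − T₂)|.
T_syn = |37.1777 · 1128.9 / (37.1777 − 1128.9)| s ≈ 38.44 s = 1.218e-06 years.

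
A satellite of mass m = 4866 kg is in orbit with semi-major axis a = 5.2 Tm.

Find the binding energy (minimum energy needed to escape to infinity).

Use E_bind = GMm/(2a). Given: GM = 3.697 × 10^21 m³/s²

Convert to SI: a = 5.2 Tm = 5.2e+12 m.
Total orbital energy is E = −GMm/(2a); binding energy is E_bind = −E = GMm/(2a).
E_bind = 3.697e+21 · 4866 / (2 · 5.2e+12) J ≈ 1.73e+12 J = 1.73 TJ.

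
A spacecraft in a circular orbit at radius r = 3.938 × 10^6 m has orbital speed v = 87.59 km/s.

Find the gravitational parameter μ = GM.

Convert to SI: v = 87.59 km/s = 87590 m/s.
For a circular orbit v² = GM/r, so GM = v² · r.
GM = (87590)² · 3.938e+06 m³/s² ≈ 3.021e+16 m³/s² = 3.021 × 10^16 m³/s².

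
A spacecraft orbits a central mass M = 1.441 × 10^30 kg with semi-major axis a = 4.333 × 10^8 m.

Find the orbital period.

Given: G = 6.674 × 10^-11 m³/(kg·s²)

GM = G · M = 6.674e-11 · 1.441e+30 = 9.61723e+19 m³/s².
Kepler's third law: T = 2π √(a³ / GM).
Substituting a = 4.333e+08 m and GM = 9.61723e+19 m³/s²:
T = 2π √((4.333e+08)³ / 9.61723e+19) s
T ≈ 5779 s = 1.605 hours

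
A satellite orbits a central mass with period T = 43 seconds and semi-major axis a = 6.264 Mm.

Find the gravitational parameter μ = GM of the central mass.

Convert to SI: a = 6.264 Mm = 6.264e+06 m.
GM = 4π² · a³ / T².
GM = 4π² · (6.264e+06)³ / (43)² m³/s² ≈ 5.248e+18 m³/s² = 5.248 × 10^18 m³/s².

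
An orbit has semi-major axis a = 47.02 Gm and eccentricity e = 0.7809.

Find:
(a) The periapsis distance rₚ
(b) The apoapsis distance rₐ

Convert to SI: a = 47.02 Gm = 4.702e+10 m.
(a) rₚ = a(1 − e) = 4.702e+10 · (1 − 0.7809) = 4.702e+10 · 0.2191 ≈ 1.03e+10 m = 10.3 Gm.
(b) rₐ = a(1 + e) = 4.702e+10 · (1 + 0.7809) = 4.702e+10 · 1.7809 ≈ 8.374e+10 m = 83.74 Gm.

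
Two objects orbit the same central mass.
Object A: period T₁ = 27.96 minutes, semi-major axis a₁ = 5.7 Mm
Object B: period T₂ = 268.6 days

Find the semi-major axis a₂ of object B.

Convert to SI: T₁ = 27.96 minutes = 1677.6 s; a₁ = 5.7 Mm = 5.7e+06 m; T₂ = 268.6 days = 2.3207e+07 s.
Kepler's third law: (T₁/T₂)² = (a₁/a₂)³ ⇒ a₂ = a₁ · (T₂/T₁)^(2/3).
T₂/T₁ = 2.3207e+07 / 1677.6 = 13833.5.
a₂ = 5.7e+06 · (13833.5)^(2/3) m ≈ 3.285e+09 m = 3.285 Gm.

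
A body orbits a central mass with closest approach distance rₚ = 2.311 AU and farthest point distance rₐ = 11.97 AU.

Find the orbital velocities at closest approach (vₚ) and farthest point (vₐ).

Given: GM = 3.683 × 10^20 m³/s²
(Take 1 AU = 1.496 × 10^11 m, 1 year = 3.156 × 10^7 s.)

Convert to SI: rₚ = 2.311 AU = 3.45726e+11 m; rₐ = 11.97 AU = 1.79071e+12 m.
Use the vis-viva equation v² = GM(2/r − 1/a) with a = (rₚ + rₐ)/2 = (3.45726e+11 + 1.79071e+12)/2 = 1.06822e+12 m.
vₚ = √(GM · (2/rₚ − 1/a)) = √(3.683e+20 · (2/3.45726e+11 − 1/1.06822e+12)) m/s ≈ 4.226e+04 m/s = 8.915 AU/year.
vₐ = √(GM · (2/rₐ − 1/a)) = √(3.683e+20 · (2/1.79071e+12 − 1/1.06822e+12)) m/s ≈ 8159 m/s = 1.721 AU/year.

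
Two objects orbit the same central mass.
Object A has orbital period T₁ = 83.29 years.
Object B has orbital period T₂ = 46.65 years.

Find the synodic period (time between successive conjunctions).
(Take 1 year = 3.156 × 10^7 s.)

Convert to SI: T₁ = 83.29 years = 2.62863e+09 s; T₂ = 46.65 years = 1.47227e+09 s.
T_syn = |T₁ · T₂ / (T₁ − T₂)|.
T_syn = |2.62863e+09 · 1.47227e+09 / (2.62863e+09 − 1.47227e+09)| s ≈ 3.347e+09 s = 106 years.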